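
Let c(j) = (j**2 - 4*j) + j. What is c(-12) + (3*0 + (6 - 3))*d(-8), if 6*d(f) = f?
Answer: 176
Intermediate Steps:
d(f) = f/6
c(j) = j**2 - 3*j
c(-12) + (3*0 + (6 - 3))*d(-8) = -12*(-3 - 12) + (3*0 + (6 - 3))*((1/6)*(-8)) = -12*(-15) + (0 + 3)*(-4/3) = 180 + 3*(-4/3) = 180 - 4 = 176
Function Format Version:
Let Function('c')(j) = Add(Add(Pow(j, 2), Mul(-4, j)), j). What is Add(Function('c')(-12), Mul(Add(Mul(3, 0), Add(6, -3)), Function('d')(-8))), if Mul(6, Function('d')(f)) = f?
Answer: 176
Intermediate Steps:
Function('d')(f) = Mul(Rational(1, 6), f)
Function('c')(j) = Add(Pow(j, 2), Mul(-3, j))
Add(Function('c')(-12), Mul(Add(Mul(3, 0), Add(6, -3)), Function('d')(-8))) = Add(Mul(-12, Add(-3, -12)), Mul(Add(Mul(3, 0), Add(6, -3)), Mul(Rational(1, 6), -8))) = Add(Mul(-12, -15), Mul(Add(0, 3), Rational(-4, 3))) = Add(180, Mul(3, Rational(-4, 3))) = Add(180, -4) = 176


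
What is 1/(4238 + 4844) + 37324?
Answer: 338976569/9082 ≈ 37324.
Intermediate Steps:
1/(4238 + 4844) + 37324 = 1/9082 + 37324 = 338976569/9082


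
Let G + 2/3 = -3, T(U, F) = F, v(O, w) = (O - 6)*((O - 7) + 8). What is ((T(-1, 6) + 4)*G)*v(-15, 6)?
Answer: -10780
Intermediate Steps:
v(O, w) = (1 + O)*(-6 + O) (v(O, w) = (-6 + O)*((-7 + O) + 8) = (-6 + O)*(1 + O) = (1 + O)*(-6 + O))
G = -11/3 (G = -⅔ - 3 = -11/3 ≈ -3.6667)
((T(-1, 6) + 4)*G)*v(-15, 6) = ((6 + 4)*(-11/3))*(-6 + (-15)² - 5*(-15)) = (10*(-11/3))*(-6 + 225 + 75) = -110/3*294 = -10780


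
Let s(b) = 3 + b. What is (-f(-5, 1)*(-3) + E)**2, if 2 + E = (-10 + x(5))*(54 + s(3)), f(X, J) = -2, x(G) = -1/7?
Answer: 18627856/49 ≈ 3.8016e+5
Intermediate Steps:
x(G) = -1/7 (x(G) = -1*1/7 = -1/7)
E = -4274/7 (E = -2 + (-10 - 1/7)*(54 + (3 + 3)) = -2 - 71*(54 + 6)/7 = -2 - 71/7*60 = -2 - 4260/7 = -4274/7 ≈ -610.57)
(-f(-5, 1)*(-3) + E)**2 = (-1*(-2)*(-3) - 4274/7)**2 = (2*(-3) - 4274/7)**2 = (-6 - 4274/7)**2 = (-4316/7)**2 = 18627856/49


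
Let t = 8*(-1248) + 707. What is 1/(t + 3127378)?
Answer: 1/3118101 ≈ 3.2071e-7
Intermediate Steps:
t = -9277 (t = -9984 + 707 = -9277)
1/(t + 3127378) = 1/(-9277 + 3127378) = 1/3118101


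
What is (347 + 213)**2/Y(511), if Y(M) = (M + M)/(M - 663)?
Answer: -3404800/73 ≈ -46641.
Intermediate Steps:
Y(M) = 2*M/(-663 + M) (Y(M) = (2*M)/(-663 + M) = 2*M/(-663 + M))
(347 + 213)**2/Y(511) = (347 + 213)**2/((2*511/(-663 + 511))) = 560**2/((2*511/(-152))) = 313600/((2*511*(-1/152))) = 313600/(-511/76) = 313600*(-76/511) = -3404800/73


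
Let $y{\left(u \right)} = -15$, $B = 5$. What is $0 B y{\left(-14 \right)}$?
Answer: $0$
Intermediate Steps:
$0 B y{\left(-14 \right)} = 0 \cdot 5 \left(-15\right) = 0 \left(-15\right) = 0$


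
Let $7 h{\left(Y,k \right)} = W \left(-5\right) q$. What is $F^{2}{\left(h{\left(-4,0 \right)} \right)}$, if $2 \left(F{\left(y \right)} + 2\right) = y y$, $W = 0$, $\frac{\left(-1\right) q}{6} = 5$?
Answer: $4$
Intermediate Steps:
$q = -30$ ($q = \left(-6\right) 5 = -30$)
$h{\left(Y,k \right)} = 0$ ($h{\left(Y,k \right)} = \frac{0 \left(-5\right) \left(-30\right)}{7} = \frac{0 \left(-30\right)}{7} = \frac{1}{7} \cdot 0 = 0$)
$F{\left(y \right)} = -2 + \frac{y^{2}}{2}$ ($F{\left(y \right)} = -2 + \frac{y y}{2} = -2 + \frac{y^{2}}{2}$)
$F^{2}{\left(h{\left(-4,0 \right)} \right)} = \left(-2 + \frac{0^{2}}{2}\right)^{2} = \left(-2 + \frac{1}{2} \cdot 0\right)^{2} = \left(-2 + 0\right)^{2} = \left(-2\right)^{2} = 4$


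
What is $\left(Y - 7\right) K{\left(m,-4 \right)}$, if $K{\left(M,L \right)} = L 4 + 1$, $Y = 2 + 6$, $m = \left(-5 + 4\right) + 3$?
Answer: $-15$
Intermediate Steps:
$m = 2$ ($m = -1 + 3 = 2$)
$Y = 8$
$K{\left(M,L \right)} = 1 + 4 L$ ($K{\left(M,L \right)} = 4 L + 1 = 1 + 4 L$)
$\left(Y - 7\right) K{\left(m,-4 \right)} = \left(8 - 7\right) \left(1 + 4 \left(-4\right)\right) = \left(8 - 7\right) \left(1 - 16\right) = 1 \left(-15\right) = -15$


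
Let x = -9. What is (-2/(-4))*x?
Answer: -9/2 ≈ -4.5000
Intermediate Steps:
(-2/(-4))*x = -2/(-4)*(-9) = -2*(-1/4)*(-9) = (1/2)*(-9) = -9/2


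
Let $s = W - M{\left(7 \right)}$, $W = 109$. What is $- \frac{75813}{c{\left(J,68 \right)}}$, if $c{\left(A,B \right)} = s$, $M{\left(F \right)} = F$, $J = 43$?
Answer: $- \frac{25271}{34} \approx -743.26$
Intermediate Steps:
$s = 102$ ($s = 109 - 7 = 102$)
$c{\left(A,B \right)} = 102$
$- \frac{75813}{c{\left(J,68 \right)}} = - \frac{75813}{102} = \left(-75813\right) \frac{1}{102} = - \frac{25271}{34}$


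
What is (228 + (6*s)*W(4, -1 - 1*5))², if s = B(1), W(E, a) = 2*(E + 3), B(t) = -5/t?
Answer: 36864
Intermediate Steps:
W(E, a) = 6 + 2*E (W(E, a) = 2*(3 + E) = 6 + 2*E)
s = -5 (s = -5/1 = -5*1 = -5)
(228 + (6*s)*W(4, -1 - 1*5))² = (228 + (6*(-5))*(6 + 2*4))² = (228 - 30*(6 + 8))² = (228 - 30*14)² = (228 - 420)² = (-192)² = 36864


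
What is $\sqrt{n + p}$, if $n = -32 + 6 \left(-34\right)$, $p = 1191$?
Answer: $\sqrt{955} \approx 30.903$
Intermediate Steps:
$n = -236$ ($n = -32 - 204 = -236$)
$\sqrt{n + p} = \sqrt{-236 + 1191} = \sqrt{955}$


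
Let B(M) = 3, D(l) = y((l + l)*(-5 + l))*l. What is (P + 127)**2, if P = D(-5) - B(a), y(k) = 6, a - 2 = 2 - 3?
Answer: 8836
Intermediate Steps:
a = 1 (a = 2 + (2 - 3) = 2 - 1 = 1)
D(l) = 6*l
P = -33 (P = 6*(-5) - 1*3 = -30 - 3 = -33)
(P + 127)**2 = (-33 + 127)**2 = 94**2 = 8836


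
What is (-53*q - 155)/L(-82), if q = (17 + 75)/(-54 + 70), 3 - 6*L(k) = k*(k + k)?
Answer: 5517/26890 ≈ 0.20517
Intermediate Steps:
L(k) = ½ - k²/3 (L(k) = ½ - k*(k + k)/6 = ½ - k*2*k/6 = ½ - k²/3)
q = 23/4 (q = 92/16 = 92*(1/16) = 23/4 ≈ 5.7500)
(-53*q - 155)/L(-82) = (-53*23/4 - 155)/(½ - ⅓*(-82)²) = (-1219/4 - 155)/(½ - ⅓*6724) = -1839/(4*(½ - 6724/3)) = -1839/(4*(-13445/6)) = -1839/4*(-6/13445) = 5517/26890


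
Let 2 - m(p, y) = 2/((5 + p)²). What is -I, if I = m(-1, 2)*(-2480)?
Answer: 4650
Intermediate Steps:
m(p, y) = 2 - 2/(5 + p)² (m(p, y) = 2 - 2/((5 + p)²) = 2 - 2/(5 + p)²)
I = -4650 (I = (2 - 2/(5 - 1)²)*(-2480) = (2 - 2/4²)*(-2480) = (2 - 2*1/16)*(-2480) = (2 - ⅛)*(-2480) = (15/8)*(-2480) = -4650)
-I = -1*(-4650) = 4650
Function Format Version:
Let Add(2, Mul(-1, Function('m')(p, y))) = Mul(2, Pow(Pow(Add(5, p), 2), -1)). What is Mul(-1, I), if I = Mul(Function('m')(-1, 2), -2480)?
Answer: 4650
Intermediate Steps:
Function('m')(p, y) = Add(2, Mul(-2, Pow(Add(5, p), -2))) (Function('m')(p, y) = Add(2, Mul(-1, Mul(2, Pow(Pow(Add(5, p), 2), -1)))) = Add(2, Mul(-1, Mul(2, Pow(Add(5, p), -2)))) = Add(2, Mul(-2, Pow(Add(5, p), -2))))
I = -4650 (I = Mul(Add(2, Mul(-2, Pow(Add(5, -1), -2))), -2480) = Mul(Add(2, Mul(-2, Pow(4, -2))), -2480) = Mul(Add(2, Mul(-2, Rational(1, 16))), -2480) = Mul(Add(2, Rational(-1, 8)), -2480) = Mul(Rational(15, 8), -2480) = -4650)
Mul(-1, I) = Mul(-1, -4650) = 4650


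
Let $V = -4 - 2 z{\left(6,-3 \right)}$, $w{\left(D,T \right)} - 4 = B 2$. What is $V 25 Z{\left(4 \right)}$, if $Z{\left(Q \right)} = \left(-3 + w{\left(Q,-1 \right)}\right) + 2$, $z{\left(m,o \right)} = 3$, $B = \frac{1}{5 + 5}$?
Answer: $-800$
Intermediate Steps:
$B = \frac{1}{10} \approx 0.1$
$w{\left(D,T \right)} = \frac{21}{5}$ ($w{\left(D,T \right)} = 4 + \frac{1}{10} \cdot 2 = 4 + \frac{1}{5} = \frac{21}{5}$)
$Z{\left(Q \right)} = \frac{16}{5}$ ($Z{\left(Q \right)} = \left(-3 + \frac{21}{5}\right) + 2 = \frac{6}{5} + 2 = \frac{16}{5}$)
$V = -10$ ($V = -4 - 6 = -10$)
$V 25 Z{\left(4 \right)} = \left(-10\right) 25 \cdot \frac{16}{5} = \left(-250\right) \frac{16}{5} = -800$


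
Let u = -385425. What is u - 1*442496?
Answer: -827921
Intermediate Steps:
u - 1*442496 = -385425 - 1*442496 = -385425 - 442496 = -827921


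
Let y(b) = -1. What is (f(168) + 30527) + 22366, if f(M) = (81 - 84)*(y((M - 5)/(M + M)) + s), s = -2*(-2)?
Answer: 52884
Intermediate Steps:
s = 4
f(M) = -9 (f(M) = (81 - 84)*(-1 + 4) = -3*3 = -9)
(f(168) + 30527) + 22366 = (-9 + 30527) + 22366 = 30518 + 22366 = 52884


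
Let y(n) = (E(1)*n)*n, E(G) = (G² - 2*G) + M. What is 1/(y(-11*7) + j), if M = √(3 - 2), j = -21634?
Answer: -1/21634 ≈ -4.6224e-5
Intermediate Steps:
M = 1 (M = √1 = 1)
E(G) = 1 + G² - 2*G (E(G) = (G² - 2*G) + 1 = 1 + G² - 2*G)
y(n) = 0 (y(n) = ((1 + 1² - 2*1)*n)*n = ((1 + 1 - 2)*n)*n = (0*n)*n = 0*n = 0)
1/(y(-11*7) + j) = 1/(0 - 21634) = 1/(-21634) = -1/21634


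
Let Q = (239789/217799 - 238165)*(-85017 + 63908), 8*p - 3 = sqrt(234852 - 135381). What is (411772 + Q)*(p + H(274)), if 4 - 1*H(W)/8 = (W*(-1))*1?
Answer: 9743231897683064195/871196 + 547526378065921*sqrt(99471)/871196 ≈ 1.1382e+13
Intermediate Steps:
p = 3/8 + sqrt(99471)/8 (p = 3/8 + sqrt(234852 - 135381)/8 = 3/8 + sqrt(99471)/8 ≈ 39.799)
H(W) = 32 + 8*W (H(W) = 32 - 8*W*(-1) = 32 - 8*(-W) = 32 - (-8)*W = 32 + 8*W)
Q = 1094963072602014/217799 (Q = (239789*(1/217799) - 238165)*(-21109) = (239789/217799 - 238165)*(-21109) = -51871859046/217799*(-21109) = 1094963072602014/217799 ≈ 5.0274e+9)
(411772 + Q)*(p + H(274)) = (411772 + 1094963072602014/217799)*((3/8 + sqrt(99471)/8) + (32 + 8*274)) = 1095052756131842*((3/8 + sqrt(99471)/8) + (32 + 2192))/217799 = 1095052756131842*((3/8 + sqrt(99471)/8) + 2224)/217799 = 1095052756131842*(17795/8 + sqrt(99471)/8)/217799 = 9743231897683064195/871196 + 547526378065921*sqrt(99471)/871196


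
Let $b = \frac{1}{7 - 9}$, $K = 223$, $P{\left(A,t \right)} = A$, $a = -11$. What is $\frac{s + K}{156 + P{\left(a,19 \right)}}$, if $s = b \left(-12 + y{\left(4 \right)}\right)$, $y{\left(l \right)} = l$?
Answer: $\frac{227}{145} \approx 1.5655$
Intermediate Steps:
$b = - \frac{1}{2}$ ($b = \frac{1}{-2} = - \frac{1}{2} \approx -0.5$)
$s = 4$ ($s = - \frac{-12 + 4}{2} = \left(- \frac{1}{2}\right) \left(-8\right) = 4$)
$\frac{s + K}{156 + P{\left(a,19 \right)}} = \frac{4 + 223}{156 - 11} = \frac{227}{145}$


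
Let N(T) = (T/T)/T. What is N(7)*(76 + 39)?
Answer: 115/7 ≈ 16.429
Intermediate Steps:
N(T) = 1/T
N(7)*(76 + 39) = (76 + 39)/7 = (⅐)*115 = 115/7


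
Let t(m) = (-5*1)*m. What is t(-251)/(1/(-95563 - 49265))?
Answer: -181759140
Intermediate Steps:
t(m) = -5*m
t(-251)/(1/(-95563 - 49265)) = (-5*(-251))/(1/(-95563 - 49265)) = 1255/(1/(-144828)) = 1255/(-1/144828) = 1255*(-144828) = -181759140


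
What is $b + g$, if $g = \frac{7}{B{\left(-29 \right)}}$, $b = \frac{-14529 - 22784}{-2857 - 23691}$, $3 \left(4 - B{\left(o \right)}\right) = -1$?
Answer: $\frac{1042577}{345124} \approx 3.0209$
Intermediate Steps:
$B{\left(o \right)} = \frac{13}{3}$ ($B{\left(o \right)} = 4 - - \frac{1}{3} = 4 + \frac{1}{3} = \frac{13}{3}$)
$b = \frac{37313}{26548}$ ($b = - \frac{37313}{-26548} = \left(-37313\right) \left(- \frac{1}{26548}\right) = \frac{37313}{26548} \approx 1.4055$)
$g = \frac{21}{13}$ ($g = \frac{7}{\frac{13}{3}} = 7 \cdot \frac{3}{13} = \frac{21}{13} \approx 1.6154$)
$b + g = \frac{37313}{26548} + \frac{21}{13} = \frac{1042577}{345124}$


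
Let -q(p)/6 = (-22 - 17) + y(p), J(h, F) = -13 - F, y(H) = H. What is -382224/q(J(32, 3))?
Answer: -63704/55 ≈ -1158.3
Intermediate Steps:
q(p) = 234 - 6*p (q(p) = -6*((-22 - 17) + p) = -6*(-39 + p) = 234 - 6*p)
-382224/q(J(32, 3)) = -382224/(234 - 6*(-13 - 1*3)) = -382224/(234 - 6*(-13 - 3)) = -382224/(234 - 6*(-16)) = -382224/(234 + 96) = -382224/330 = -382224*1/330 = -63704/55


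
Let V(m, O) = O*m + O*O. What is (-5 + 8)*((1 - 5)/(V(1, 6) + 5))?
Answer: -12/47 ≈ -0.25532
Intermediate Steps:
V(m, O) = O² + O*m (V(m, O) = O*m + O² = O² + O*m)
(-5 + 8)*((1 - 5)/(V(1, 6) + 5)) = (-5 + 8)*((1 - 5)/(6*(6 + 1) + 5)) = 3*(-4/(6*7 + 5)) = 3*(-4/(42 + 5)) = 3*(-4/47) = -12/47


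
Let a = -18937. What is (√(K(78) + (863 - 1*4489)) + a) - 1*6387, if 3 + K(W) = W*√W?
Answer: -25324 + I*√(3629 - 78*√78) ≈ -25324.0 + 54.223*I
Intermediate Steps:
K(W) = -3 + W^(3/2) (K(W) = -3 + W*√W = -3 + W^(3/2))
(√(K(78) + (863 - 1*4489)) + a) - 1*6387 = (√((-3 + 78^(3/2)) + (863 - 1*4489)) - 18937) - 1*6387 = (√((-3 + 78*√78) + (863 - 4489)) - 18937) - 6387 = (√((-3 + 78*√78) - 3626) - 18937) - 6387 = (√(-3629 + 78*√78) - 18937) - 6387 = (-18937 + √(-3629 + 78*√78)) - 6387 = -25324 + √(-3629 + 78*√78)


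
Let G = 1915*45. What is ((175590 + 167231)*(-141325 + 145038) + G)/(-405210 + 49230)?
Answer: -318245137/88995 ≈ -3576.0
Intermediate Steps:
G = 86175
((175590 + 167231)*(-141325 + 145038) + G)/(-405210 + 49230) = ((175590 + 167231)*(-141325 + 145038) + 86175)/(-405210 + 49230) = (342821*3713 + 86175)/(-355980) = (1272894373 + 86175)*(-1/355980) = 1272980548*(-1/355980) = -318245137/88995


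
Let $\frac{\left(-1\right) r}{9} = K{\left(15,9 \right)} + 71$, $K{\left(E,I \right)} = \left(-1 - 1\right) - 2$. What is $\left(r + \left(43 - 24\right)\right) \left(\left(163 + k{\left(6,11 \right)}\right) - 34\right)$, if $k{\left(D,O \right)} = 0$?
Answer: $-75336$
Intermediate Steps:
$K{\left(E,I \right)} = -4$ ($K{\left(E,I \right)} = -2 - 2 = -4$)
$r = -603$ ($r = - 9 \left(-4 + 71\right) = \left(-9\right) 67 = -603$)
$\left(r + \left(43 - 24\right)\right) \left(\left(163 + k{\left(6,11 \right)}\right) - 34\right) = \left(-603 + \left(43 - 24\right)\right) \left(\left(163 + 0\right) - 34\right) = \left(-603 + \left(43 - 24\right)\right) \left(163 - 34\right) = \left(-603 + 19\right) 129 = \left(-584\right) 129 = -75336$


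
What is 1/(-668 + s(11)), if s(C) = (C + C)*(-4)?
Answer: -1/756 ≈ -0.0013228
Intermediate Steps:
s(C) = -8*C (s(C) = (2*C)*(-4) = -8*C)
1/(-668 + s(11)) = 1/(-668 - 8*11) = 1/(-668 - 88) = 1/(-756) = -1/756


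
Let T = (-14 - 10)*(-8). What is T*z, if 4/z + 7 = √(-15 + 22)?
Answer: -128 - 128*√7/7 ≈ -176.38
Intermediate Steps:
z = 4/(-7 + √7) (z = 4/(-7 + √(-15 + 22)) = 4/(-7 + √7) ≈ -0.91864)
T = 192 (T = -24*(-8) = 192)
T*z = 192*(-⅔ - 2*√7/21) = -128 - 128*√7/7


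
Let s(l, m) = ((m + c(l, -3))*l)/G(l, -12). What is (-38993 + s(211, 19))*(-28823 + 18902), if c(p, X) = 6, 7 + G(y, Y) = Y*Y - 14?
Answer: 15843387248/41 ≈ 3.8642e+8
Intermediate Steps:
G(y, Y) = -21 + Y² (G(y, Y) = -7 + (Y*Y - 14) = -7 + (Y² - 14) = -7 + (-14 + Y²) = -21 + Y²)
s(l, m) = l*(6 + m)/123 (s(l, m) = ((m + 6)*l)/(-21 + (-12)²) = ((6 + m)*l)/(-21 + 144) = (l*(6 + m))/123 = (l*(6 + m))*(1/123) = l*(6 + m)/123)
(-38993 + s(211, 19))*(-28823 + 18902) = (-38993 + (1/123)*211*(6 + 19))*(-28823 + 18902) = (-38993 + (1/123)*211*25)*(-9921) = (-38993 + 5275/123)*(-9921) = -4790864/123*(-9921) = 15843387248/41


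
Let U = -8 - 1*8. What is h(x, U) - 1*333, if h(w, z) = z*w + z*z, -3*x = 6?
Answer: -45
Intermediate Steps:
x = -2 (x = -⅓*6 = -2)
U = -16 (U = -8 - 8 = -16)
h(w, z) = z² + w*z (h(w, z) = w*z + z² = z² + w*z)
h(x, U) - 1*333 = -16*(-2 - 16) - 1*333 = -16*(-18) - 333 = 288 - 333 = -45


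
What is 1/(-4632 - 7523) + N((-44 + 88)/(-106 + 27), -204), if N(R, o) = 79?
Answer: 960244/12155 ≈ 79.000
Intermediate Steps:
1/(-4632 - 7523) + N((-44 + 88)/(-106 + 27), -204) = 1/(-4632 - 7523) + 79 = 1/(-12155) + 79 = -1/12155 + 79 = 960244/12155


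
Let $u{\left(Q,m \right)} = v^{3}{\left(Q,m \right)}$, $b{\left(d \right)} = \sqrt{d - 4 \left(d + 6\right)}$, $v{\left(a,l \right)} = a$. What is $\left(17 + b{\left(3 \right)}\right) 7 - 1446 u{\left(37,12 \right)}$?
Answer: $-73244119 + 7 i \sqrt{33} \approx -7.3244 \cdot 10^{7} + 40.212 i$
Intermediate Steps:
$b{\left(d \right)} = \sqrt{-24 - 3 d}$ ($b{\left(d \right)} = \sqrt{d - 4 \left(6 + d\right)} = \sqrt{d - \left(24 + 4 d\right)} = \sqrt{-24 - 3 d}$)
$u{\left(Q,m \right)} = Q^{3}$
$\left(17 + b{\left(3 \right)}\right) 7 - 1446 u{\left(37,12 \right)} = \left(17 + \sqrt{-24 - 9}\right) 7 - 1446 \cdot 37^{3} = \left(17 + \sqrt{-24 - 9}\right) 7 - 73244238 = \left(17 + \sqrt{-33}\right) 7 - 73244238 = \left(17 + i \sqrt{33}\right) 7 - 73244238 = \left(119 + 7 i \sqrt{33}\right) - 73244238 = -73244119 + 7 i \sqrt{33}$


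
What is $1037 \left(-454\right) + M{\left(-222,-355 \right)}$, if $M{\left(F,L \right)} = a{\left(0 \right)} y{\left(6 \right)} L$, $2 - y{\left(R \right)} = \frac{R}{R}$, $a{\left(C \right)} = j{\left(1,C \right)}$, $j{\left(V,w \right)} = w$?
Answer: $-470798$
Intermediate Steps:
$a{\left(C \right)} = C$
$y{\left(R \right)} = 1$ ($y{\left(R \right)} = 2 - \frac{R}{R} = 2 - 1 = 1$)
$M{\left(F,L \right)} = 0$ ($M{\left(F,L \right)} = 0 \cdot 1 L = 0 L = 0$)
$1037 \left(-454\right) + M{\left(-222,-355 \right)} = 1037 \left(-454\right) + 0 = -470798 + 0 = -470798$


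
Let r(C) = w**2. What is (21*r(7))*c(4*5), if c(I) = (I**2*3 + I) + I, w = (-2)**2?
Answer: 416640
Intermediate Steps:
w = 4
r(C) = 16 (r(C) = 4**2 = 16)
c(I) = 2*I + 3*I**2 (c(I) = (3*I**2 + I) + I = (I + 3*I**2) + I = 2*I + 3*I**2)
(21*r(7))*c(4*5) = (21*16)*((4*5)*(2 + 3*(4*5))) = 336*(20*(2 + 3*20)) = 336*(20*(2 + 60)) = 336*(20*62) = 336*1240 = 416640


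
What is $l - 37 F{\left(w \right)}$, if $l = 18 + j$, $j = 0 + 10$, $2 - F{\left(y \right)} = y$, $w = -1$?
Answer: $-83$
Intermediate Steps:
$F{\left(y \right)} = 2 - y$
$j = 10$
$l = 28$ ($l = 18 + 10 = 28$)
$l - 37 F{\left(w \right)} = 28 - 37 \left(2 - -1\right) = 28 - 37 \left(2 + 1\right) = 28 - 111 = -83$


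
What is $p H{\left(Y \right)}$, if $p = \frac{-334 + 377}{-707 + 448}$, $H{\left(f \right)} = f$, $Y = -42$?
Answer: $\frac{258}{37} \approx 6.973$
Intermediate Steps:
$p = - \frac{43}{259}$ ($p = \frac{43}{-259} = 43 \left(- \frac{1}{259}\right) = - \frac{43}{259} \approx -0.16602$)
$p H{\left(Y \right)} = \left(- \frac{43}{259}\right) \left(-42\right) = \frac{258}{37}$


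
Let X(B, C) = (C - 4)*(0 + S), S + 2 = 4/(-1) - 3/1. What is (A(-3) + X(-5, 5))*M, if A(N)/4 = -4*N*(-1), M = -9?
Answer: 513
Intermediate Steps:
S = -9 (S = -2 + (4/(-1) - 3/1) = -2 + (4*(-1) - 3*1) = -2 + (-4 - 3) = -2 - 7 = -9)
X(B, C) = 36 - 9*C (X(B, C) = (C - 4)*(0 - 9) = (-4 + C)*(-9) = 36 - 9*C)
A(N) = 16*N (A(N) = 4*(-4*N*(-1)) = 4*(4*N) = 16*N)
(A(-3) + X(-5, 5))*M = (16*(-3) + (36 - 9*5))*(-9) = (-48 + (36 - 45))*(-9) = (-48 - 9)*(-9) = -57*(-9) = 513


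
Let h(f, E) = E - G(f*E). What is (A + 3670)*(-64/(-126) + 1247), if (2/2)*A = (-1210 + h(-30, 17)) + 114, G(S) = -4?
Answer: 67982945/21 ≈ 3.2373e+6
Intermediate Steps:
h(f, E) = 4 + E (h(f, E) = E - 1*(-4) = E + 4 = 4 + E)
A = -1075 (A = (-1210 + (4 + 17)) + 114 = (-1210 + 21) + 114 = -1189 + 114 = -1075)
(A + 3670)*(-64/(-126) + 1247) = (-1075 + 3670)*(-64/(-126) + 1247) = 2595*(-64*(-1/126) + 1247) = 2595*(32/63 + 1247) = 2595*(78593/63) = 67982945/21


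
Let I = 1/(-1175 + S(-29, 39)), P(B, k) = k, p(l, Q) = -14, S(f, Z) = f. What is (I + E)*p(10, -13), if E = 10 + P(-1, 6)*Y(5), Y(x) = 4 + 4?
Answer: -69831/86 ≈ -811.99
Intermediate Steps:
Y(x) = 8
E = 58 (E = 10 + 6*8 = 10 + 48 = 58)
I = -1/1204 (I = 1/(-1175 - 29) = 1/(-1204) = -1/1204 ≈ -0.00083056)
(I + E)*p(10, -13) = (-1/1204 + 58)*(-14) = (69831/1204)*(-14) = -69831/86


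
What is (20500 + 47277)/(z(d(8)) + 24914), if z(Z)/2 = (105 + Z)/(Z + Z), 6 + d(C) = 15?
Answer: 203331/74780 ≈ 2.7191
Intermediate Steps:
d(C) = 9 (d(C) = -6 + 15 = 9)
z(Z) = (105 + Z)/Z (z(Z) = 2*((105 + Z)/(Z + Z)) = 2*((105 + Z)/((2*Z))) = 2*((105 + Z)*(1/(2*Z))) = 2*((105 + Z)/(2*Z)) = (105 + Z)/Z)
(20500 + 47277)/(z(d(8)) + 24914) = (20500 + 47277)/((105 + 9)/9 + 24914) = 67777/((⅑)*114 + 24914) = 67777/(38/3 + 24914) = 67777/(74780/3) = 67777*(3/74780) = 203331/74780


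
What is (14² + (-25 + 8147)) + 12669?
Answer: 20987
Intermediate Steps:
(14² + (-25 + 8147)) + 12669 = (196 + 8122) + 12669 = 8318 + 12669 = 20987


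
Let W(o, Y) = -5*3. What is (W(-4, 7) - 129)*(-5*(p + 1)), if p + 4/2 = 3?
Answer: 1440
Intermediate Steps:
p = 1 (p = -2 + 3 = 1)
W(o, Y) = -15
(W(-4, 7) - 129)*(-5*(p + 1)) = (-15 - 129)*(-5*(1 + 1)) = -(-720)*2 = -144*(-10) = 1440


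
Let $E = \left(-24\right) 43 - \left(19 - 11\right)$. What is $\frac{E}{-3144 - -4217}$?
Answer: $- \frac{1040}{1073} \approx -0.96924$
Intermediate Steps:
$E = -1040$ ($E = -1032 - \left(19 - 11\right) = -1032 - 8 = -1040$)
$\frac{E}{-3144 - -4217} = - \frac{1040}{-3144 - -4217} = - \frac{1040}{-3144 + 4217} = - \frac{1040}{1073}$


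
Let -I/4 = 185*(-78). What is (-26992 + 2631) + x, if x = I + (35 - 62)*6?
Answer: 33197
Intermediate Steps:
I = 57720 (I = -740*(-78) = -4*(-14430) = 57720)
x = 57558 (x = 57720 + (35 - 62)*6 = 57720 - 27*6 = 57720 - 162 = 57558)
(-26992 + 2631) + x = (-26992 + 2631) + 57558 = -24361 + 57558 = 33197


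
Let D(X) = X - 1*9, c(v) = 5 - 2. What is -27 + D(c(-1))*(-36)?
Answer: 189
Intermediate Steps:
c(v) = 3
D(X) = -9 + X (D(X) = X - 9 = -9 + X)
-27 + D(c(-1))*(-36) = -27 + (-9 + 3)*(-36) = -27 - 6*(-36) = -27 + 216 = 189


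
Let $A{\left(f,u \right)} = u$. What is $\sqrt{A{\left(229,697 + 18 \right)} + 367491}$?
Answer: $\sqrt{368206} \approx 606.8$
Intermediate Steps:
$\sqrt{A{\left(229,697 + 18 \right)} + 367491} = \sqrt{\left(697 + 18\right) + 367491} = \sqrt{715 + 367491} = \sqrt{368206}$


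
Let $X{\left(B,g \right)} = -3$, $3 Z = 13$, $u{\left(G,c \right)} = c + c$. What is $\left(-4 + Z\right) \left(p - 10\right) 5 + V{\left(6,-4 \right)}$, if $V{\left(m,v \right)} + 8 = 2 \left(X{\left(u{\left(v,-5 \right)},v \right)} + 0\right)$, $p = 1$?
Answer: $-29$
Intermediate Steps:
$u{\left(G,c \right)} = 2 c$
$Z = \frac{13}{3}$ ($Z = \frac{1}{3} \cdot 13 = \frac{13}{3} \approx 4.3333$)
$V{\left(m,v \right)} = -14$ ($V{\left(m,v \right)} = -8 + 2 \left(-3 + 0\right) = -8 + 2 \left(-3\right) = -8 - 6 = -14$)
$\left(-4 + Z\right) \left(p - 10\right) 5 + V{\left(6,-4 \right)} = \left(-4 + \frac{13}{3}\right) \left(1 - 10\right) 5 - 14 = \frac{1}{3} \left(-9\right) 5 - 14 = \left(-3\right) 5 - 14 = -15 - 14 = -29$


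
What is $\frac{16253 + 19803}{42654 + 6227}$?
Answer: $\frac{36056}{48881} \approx 0.73763$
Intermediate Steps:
$\frac{16253 + 19803}{42654 + 6227} = \frac{36056}{48881}$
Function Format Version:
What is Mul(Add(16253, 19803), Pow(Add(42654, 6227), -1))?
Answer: Rational(36056, 48881) ≈ 0.73763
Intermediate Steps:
Mul(Add(16253, 19803), Pow(Add(42654, 6227), -1)) = Mul(36056, Pow(48881, -1)) = Mul(36056, Rational(1, 48881)) = Rational(36056, 48881)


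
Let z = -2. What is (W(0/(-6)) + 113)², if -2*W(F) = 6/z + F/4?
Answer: 52441/4 ≈ 13110.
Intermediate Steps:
W(F) = 3/2 - F/8 (W(F) = -(6/(-2) + F/4)/2 = -(6*(-½) + F*(¼))/2 = -(-3 + F/4)/2 = 3/2 - F/8)
(W(0/(-6)) + 113)² = ((3/2 - 0/(-6)) + 113)² = ((3/2 - 0*(-1)/6) + 113)² = ((3/2 - ⅛*0) + 113)² = ((3/2 + 0) + 113)² = (3/2 + 113)² = (229/2)² = 52441/4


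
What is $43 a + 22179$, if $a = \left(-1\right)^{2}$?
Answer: $22222$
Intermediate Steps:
$a = 1$
$43 a + 22179 = 43 \cdot 1 + 22179 = 43 + 22179 = 22222$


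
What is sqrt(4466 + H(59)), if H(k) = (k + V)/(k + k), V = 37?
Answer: sqrt(15548978)/59 ≈ 66.834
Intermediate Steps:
H(k) = (37 + k)/(2*k) (H(k) = (k + 37)/(k + k) = (37 + k)/((2*k)) = (37 + k)*(1/(2*k)) = (37 + k)/(2*k))
sqrt(4466 + H(59)) = sqrt(4466 + (1/2)*(37 + 59)/59) = sqrt(4466 + (1/2)*(1/59)*96) = sqrt(4466 + 48/59) = sqrt(263542/59) = sqrt(15548978)/59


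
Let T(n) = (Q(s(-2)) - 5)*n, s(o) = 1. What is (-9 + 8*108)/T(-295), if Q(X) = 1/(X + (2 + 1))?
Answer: 36/59 ≈ 0.61017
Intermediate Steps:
Q(X) = 1/(3 + X) (Q(X) = 1/(X + 3) = 1/(3 + X))
T(n) = -19*n/4 (T(n) = (1/(3 + 1) - 5)*n = (1/4 - 5)*n = (¼ - 5)*n = -19*n/4)
(-9 + 8*108)/T(-295) = (-9 + 8*108)/((-19/4*(-295))) = (-9 + 864)/(5605/4) = 855*(4/5605) = 36/59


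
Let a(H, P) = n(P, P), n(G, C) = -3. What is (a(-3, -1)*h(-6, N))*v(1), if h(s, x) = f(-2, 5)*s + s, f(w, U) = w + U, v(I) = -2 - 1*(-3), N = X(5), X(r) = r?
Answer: 72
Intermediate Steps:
N = 5
v(I) = 1 (v(I) = -2 + 3 = 1)
f(w, U) = U + w
h(s, x) = 4*s (h(s, x) = (5 - 2)*s + s = 3*s + s = 4*s)
a(H, P) = -3
(a(-3, -1)*h(-6, N))*v(1) = -12*(-6)*1 = -3*(-24)*1 = 72*1 = 72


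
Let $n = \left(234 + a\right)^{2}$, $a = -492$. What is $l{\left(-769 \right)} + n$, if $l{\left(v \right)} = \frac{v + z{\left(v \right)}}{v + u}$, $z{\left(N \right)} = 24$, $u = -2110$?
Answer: $\frac{191638501}{2879} \approx 66564.0$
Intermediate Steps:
$n = 66564$ ($n = \left(234 - 492\right)^{2} = \left(-258\right)^{2} = 66564$)
$l{\left(v \right)} = \frac{24 + v}{-2110 + v}$ ($l{\left(v \right)} = \frac{v + 24}{v - 2110} = \frac{24 + v}{-2110 + v}$)
$l{\left(-769 \right)} + n = \frac{24 - 769}{-2110 - 769} + 66564 = \frac{1}{-2879} \left(-745\right) + 66564 = \left(- \frac{1}{2879}\right) \left(-745\right) + 66564 = \frac{745}{2879} + 66564 = \frac{191638501}{2879}$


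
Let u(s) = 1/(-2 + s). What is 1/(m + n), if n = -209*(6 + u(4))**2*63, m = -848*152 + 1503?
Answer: -4/2734795 ≈ -1.4626e-6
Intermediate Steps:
m = -127393 (m = -128896 + 1503 = -127393)
n = -2225223/4 (n = -209*(6 + 1/(-2 + 4))**2*63 = -209*(6 + 1/2)**2*63 = -209*(13/2)**2*63 = -209*169/4*63 = -35321/4*63 = -2225223/4 ≈ -5.5631e+5)
1/(m + n) = 1/(-127393 - 2225223/4) = 1/(-2734795/4) = -4/2734795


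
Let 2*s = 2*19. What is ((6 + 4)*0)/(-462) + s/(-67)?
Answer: -19/67 ≈ -0.28358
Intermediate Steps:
s = 19 (s = (2*19)/2 = (½)*38 = 19)
((6 + 4)*0)/(-462) + s/(-67) = ((6 + 4)*0)/(-462) + 19/(-67) = (10*0)*(-1/462) + 19*(-1/67) = 0*(-1/462) - 19/67 = 0 - 19/67 = -19/67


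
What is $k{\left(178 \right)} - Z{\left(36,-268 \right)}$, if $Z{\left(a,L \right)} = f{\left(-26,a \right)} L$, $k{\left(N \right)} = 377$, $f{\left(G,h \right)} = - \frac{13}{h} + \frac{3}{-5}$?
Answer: $\frac{5374}{45} \approx 119.42$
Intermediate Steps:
$f{\left(G,h \right)} = - \frac{3}{5} - \frac{13}{h}$ ($f{\left(G,h \right)} = - \frac{13}{h} + 3 \left(- \frac{1}{5}\right) = - \frac{13}{h} - \frac{3}{5} = - \frac{3}{5} - \frac{13}{h}$)
$Z{\left(a,L \right)} = L \left(- \frac{3}{5} - \frac{13}{a}\right)$ ($Z{\left(a,L \right)} = \left(- \frac{3}{5} - \frac{13}{a}\right) L = L \left(- \frac{3}{5} - \frac{13}{a}\right)$)
$k{\left(178 \right)} - Z{\left(36,-268 \right)} = 377 - \left(- \frac{1}{5}\right) \left(-268\right) \frac{1}{36} \left(65 + 3 \cdot 36\right) = 377 - \left(- \frac{1}{5}\right) \left(-268\right) \frac{1}{36} \left(65 + 108\right) = 377 - \left(- \frac{1}{5}\right) \left(-268\right) \frac{1}{36} \cdot 173 = 377 - \frac{11591}{45} = \frac{5374}{45}$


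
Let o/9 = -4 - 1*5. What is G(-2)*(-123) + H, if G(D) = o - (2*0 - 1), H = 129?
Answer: 9969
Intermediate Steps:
o = -81 (o = 9*(-4 - 1*5) = 9*(-4 - 5) = 9*(-9) = -81)
G(D) = -80 (G(D) = -81 - (2*0 - 1) = -81 - (0 - 1) = -81 - 1*(-1) = -81 + 1 = -80)
G(-2)*(-123) + H = -80*(-123) + 129 = 9840 + 129 = 9969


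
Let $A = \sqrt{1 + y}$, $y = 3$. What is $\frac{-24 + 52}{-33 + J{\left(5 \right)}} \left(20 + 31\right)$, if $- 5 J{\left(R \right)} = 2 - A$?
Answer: $- \frac{476}{11} \approx -43.273$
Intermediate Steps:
$A = 2$ ($A = \sqrt{1 + 3} = \sqrt{4} = 2$)
$J{\left(R \right)} = 0$ ($J{\left(R \right)} = - \frac{2 - 2}{5} = \left(- \frac{1}{5}\right) 0 = 0$)
$\frac{-24 + 52}{-33 + J{\left(5 \right)}} \left(20 + 31\right) = \frac{-24 + 52}{-33 + 0} \left(20 + 31\right) = \frac{28}{-33} \cdot 51 = 28 \left(- \frac{1}{33}\right) 51 = \left(- \frac{28}{33}\right) 51 = - \frac{476}{11}$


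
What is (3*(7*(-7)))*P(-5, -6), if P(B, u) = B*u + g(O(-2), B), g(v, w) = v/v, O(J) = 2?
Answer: -4557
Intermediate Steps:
g(v, w) = 1
P(B, u) = 1 + B*u (P(B, u) = B*u + 1 = 1 + B*u)
(3*(7*(-7)))*P(-5, -6) = (3*(7*(-7)))*(1 - 5*(-6)) = (3*(-49))*(1 + 30) = -147*31 = -4557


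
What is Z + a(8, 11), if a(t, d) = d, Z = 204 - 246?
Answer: -31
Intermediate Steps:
Z = -42
Z + a(8, 11) = -42 + 11 = -31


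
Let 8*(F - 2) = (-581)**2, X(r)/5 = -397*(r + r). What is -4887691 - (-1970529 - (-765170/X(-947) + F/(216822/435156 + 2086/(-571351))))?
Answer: -87283389244016947721141/30822053981920436 ≈ -2.8318e+6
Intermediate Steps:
X(r) = -3970*r (X(r) = 5*(-397*(r + r)) = 5*(-794*r) = -3970*r)
F = 337577/8 (F = 2 + (1/8)*(-581)**2 = 2 + (1/8)*337561 = 2 + 337561/8 = 337577/8 ≈ 42197.)
-4887691 - (-1970529 - (-765170/X(-947) + F/(216822/435156 + 2086/(-571351)))) = -4887691 - (-1970529 - (-765170/((-3970*(-947))) + 337577/(8*(216822/435156 + 2086/(-571351))))) = -4887691 - (-1970529 - (-765170/3759590 + 337577/(8*(216822*(1/435156) + 2086*(-1/571351))))) = -4887691 - (-1970529 - (-765170*1/3759590 + 337577/(8*(36137/72526 - 2086/571351)))) = -4887691 - (-1970529 - (-76517/375959 + 337577/(8*(20495621851/41437802626)))) = -4887691 - (-1970529 - (-76517/375959 + (337577/8)*(41437802626/20495621851))) = -4887691 - (-1970529 - (-76517/375959 + 6994224548538601/81982487404)) = -4887691 - (-1970529 - 1*2629535393990035201491/30822053981920436) = -4887691 - (-1970529 - 2629535393990035201491/30822053981920436) = -4887691 - 1*(-63365286604929730032135/30822053981920436) = -4887691 + 63365286604929730032135/30822053981920436 = -87283389244016947721141/30822053981920436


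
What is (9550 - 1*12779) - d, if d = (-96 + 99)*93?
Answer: -3508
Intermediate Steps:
d = 279 (d = 3*93 = 279)
(9550 - 1*12779) - d = (9550 - 1*12779) - 1*279 = (9550 - 12779) - 279 = -3229 - 279 = -3508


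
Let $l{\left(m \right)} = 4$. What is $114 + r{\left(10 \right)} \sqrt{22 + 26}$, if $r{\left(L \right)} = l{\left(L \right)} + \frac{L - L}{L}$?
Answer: $114 + 16 \sqrt{3} \approx 141.71$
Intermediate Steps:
$r{\left(L \right)} = 4$ ($r{\left(L \right)} = 4 + \frac{L - L}{L} = 4 + \frac{0}{L} = 4 + 0 = 4$)
$114 + r{\left(10 \right)} \sqrt{22 + 26} = 114 + 4 \sqrt{22 + 26} = 114 + 4 \sqrt{48} = 114 + 4 \cdot 4 \sqrt{3} = 114 + 16 \sqrt{3}$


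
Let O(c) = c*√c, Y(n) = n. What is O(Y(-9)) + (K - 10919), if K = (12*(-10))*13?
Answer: -12479 - 27*I ≈ -12479.0 - 27.0*I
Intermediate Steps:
K = -1560 (K = -120*13 = -1560)
O(c) = c^(3/2)
O(Y(-9)) + (K - 10919) = (-9)^(3/2) + (-1560 - 10919) = -27*I - 12479 = -12479 - 27*I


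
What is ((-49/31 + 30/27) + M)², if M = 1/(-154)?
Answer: 418325209/1846077156 ≈ 0.22660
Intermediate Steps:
M = -1/154 ≈ -0.0064935
((-49/31 + 30/27) + M)² = ((-49/31 + 30/27) - 1/154)² = ((-49*1/31 + 30*(1/27)) - 1/154)² = ((-49/31 + 10/9) - 1/154)² = (-131/279 - 1/154)² = (-20453/42966)² = 418325209/1846077156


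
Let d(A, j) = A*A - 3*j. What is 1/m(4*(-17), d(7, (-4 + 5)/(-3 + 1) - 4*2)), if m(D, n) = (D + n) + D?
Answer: -2/123 ≈ -0.016260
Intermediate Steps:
d(A, j) = A² - 3*j
m(D, n) = n + 2*D
1/m(4*(-17), d(7, (-4 + 5)/(-3 + 1) - 4*2)) = 1/((7² - 3*((-4 + 5)/(-3 + 1) - 4*2)) + 2*(4*(-17))) = 1/((49 - 3*(1/(-2) - 8)) + 2*(-68)) = 1/((49 - 3*(1*(-½) - 8)) - 136) = 1/((49 - 3*(-½ - 8)) - 136) = 1/((49 - 3*(-17/2)) - 136) = 1/((49 + 51/2) - 136) = 1/(149/2 - 136) = 1/(-123/2) = -2/123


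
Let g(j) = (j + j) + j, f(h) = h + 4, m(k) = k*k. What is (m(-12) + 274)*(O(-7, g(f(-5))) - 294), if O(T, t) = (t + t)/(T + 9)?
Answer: -124146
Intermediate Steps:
m(k) = k**2
f(h) = 4 + h
g(j) = 3*j (g(j) = 2*j + j = 3*j)
O(T, t) = 2*t/(9 + T) (O(T, t) = (2*t)/(9 + T) = 2*t/(9 + T))
(m(-12) + 274)*(O(-7, g(f(-5))) - 294) = ((-12)**2 + 274)*(2*(3*(4 - 5))/(9 - 7) - 294) = (144 + 274)*(2*(3*(-1))/2 - 294) = 418*(2*(-3)*(1/2) - 294) = 418*(-3 - 294) = 418*(-297) = -124146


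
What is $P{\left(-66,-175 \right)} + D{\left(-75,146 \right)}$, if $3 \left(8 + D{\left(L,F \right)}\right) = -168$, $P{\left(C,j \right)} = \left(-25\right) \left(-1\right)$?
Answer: $-39$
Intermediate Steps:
$P{\left(C,j \right)} = 25$
$D{\left(L,F \right)} = -64$ ($D{\left(L,F \right)} = -8 + \frac{1}{3} \left(-168\right) = -8 - 56 = -64$)
$P{\left(-66,-175 \right)} + D{\left(-75,146 \right)} = 25 - 64 = -39$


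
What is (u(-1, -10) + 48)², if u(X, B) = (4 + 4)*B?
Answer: 1024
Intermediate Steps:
u(X, B) = 8*B
(u(-1, -10) + 48)² = (8*(-10) + 48)² = (-80 + 48)² = (-32)² = 1024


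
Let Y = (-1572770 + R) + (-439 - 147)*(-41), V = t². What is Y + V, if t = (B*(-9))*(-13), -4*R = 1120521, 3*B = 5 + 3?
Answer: -6926121/4 ≈ -1.7315e+6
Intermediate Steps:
B = 8/3 (B = (5 + 3)/3 = (⅓)*8 = 8/3 ≈ 2.6667)
R = -1120521/4 (R = -¼*1120521 = -1120521/4 ≈ -2.8013e+5)
t = 312 (t = ((8/3)*(-9))*(-13) = -24*(-13) = 312)
V = 97344 (V = 312² = 97344)
Y = -7315497/4 (Y = (-1572770 - 1120521/4) + (-439 - 147)*(-41) = -7411601/4 - 586*(-41) = -7411601/4 + 24026 = -7315497/4 ≈ -1.8289e+6)
Y + V = -7315497/4 + 97344 = -6926121/4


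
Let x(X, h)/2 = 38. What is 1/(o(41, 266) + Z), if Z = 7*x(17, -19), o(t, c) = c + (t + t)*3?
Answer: 1/1044 ≈ 0.00095785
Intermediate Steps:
x(X, h) = 76 (x(X, h) = 2*38 = 76)
o(t, c) = c + 6*t (o(t, c) = c + (2*t)*3 = c + 6*t)
Z = 532 (Z = 7*76 = 532)
1/(o(41, 266) + Z) = 1/((266 + 6*41) + 532) = 1/((266 + 246) + 532) = 1/(512 + 532) = 1/1044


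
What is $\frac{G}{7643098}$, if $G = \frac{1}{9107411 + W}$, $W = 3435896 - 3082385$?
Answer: $\frac{1}{72310754016356} \approx 1.3829 \cdot 10^{-14}$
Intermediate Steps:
$W = 353511$
$G = \frac{1}{9460922}$ ($G = \frac{1}{9107411 + 353511} = \frac{1}{9460922} \approx 1.057 \cdot 10^{-7}$)
$\frac{G}{7643098} = \frac{1}{9460922 \cdot 7643098} = \frac{1}{9460922} \cdot \frac{1}{7643098} = \frac{1}{72310754016356}$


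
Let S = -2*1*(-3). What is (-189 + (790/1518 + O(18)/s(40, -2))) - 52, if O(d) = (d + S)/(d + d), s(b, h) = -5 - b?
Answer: -8214086/34155 ≈ -240.49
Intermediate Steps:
S = 6 (S = -2*(-3) = 6)
O(d) = (6 + d)/(2*d) (O(d) = (d + 6)/(d + d) = (6 + d)/((2*d)) = (6 + d)*(1/(2*d)) = (6 + d)/(2*d))
(-189 + (790/1518 + O(18)/s(40, -2))) - 52 = (-189 + (790/1518 + ((1/2)*(6 + 18)/18)/(-5 - 1*40))) - 52 = (-189 + (790*(1/1518) + ((1/2)*(1/18)*24)/(-5 - 40))) - 52 = (-189 + (395/759 + (2/3)/(-45))) - 52 = (-189 + (395/759 + (2/3)*(-1/45))) - 52 = (-189 + (395/759 - 2/135)) - 52 = (-189 + 17269/34155) - 52 = -6438026/34155 - 52 = -8214086/34155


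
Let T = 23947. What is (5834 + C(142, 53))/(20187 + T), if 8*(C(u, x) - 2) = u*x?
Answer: 27107/176536 ≈ 0.15355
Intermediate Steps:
C(u, x) = 2 + u*x/8 (C(u, x) = 2 + (u*x)/8 = 2 + u*x/8)
(5834 + C(142, 53))/(20187 + T) = (5834 + (2 + (⅛)*142*53))/(20187 + 23947) = (5834 + (2 + 3763/4))/44134 = (5834 + 3771/4)*(1/44134) = (27107/4)*(1/44134) = 27107/176536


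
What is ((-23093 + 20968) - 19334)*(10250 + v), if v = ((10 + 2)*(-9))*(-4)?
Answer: -229225038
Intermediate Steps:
v = 432 (v = (12*(-9))*(-4) = -108*(-4) = 432)
((-23093 + 20968) - 19334)*(10250 + v) = ((-23093 + 20968) - 19334)*(10250 + 432) = (-2125 - 19334)*10682 = -21459*10682 = -229225038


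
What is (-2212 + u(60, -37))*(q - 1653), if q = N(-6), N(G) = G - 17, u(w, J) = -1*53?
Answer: 3796140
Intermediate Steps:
u(w, J) = -53
N(G) = -17 + G
q = -23 (q = -17 - 6 = -23)
(-2212 + u(60, -37))*(q - 1653) = (-2212 - 53)*(-23 - 1653) = -2265*(-1676) = 3796140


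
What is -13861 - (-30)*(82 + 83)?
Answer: -8911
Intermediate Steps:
-13861 - (-30)*(82 + 83) = -13861 - (-30)*165 = -13861 - 1*(-4950) = -13861 + 4950 = -8911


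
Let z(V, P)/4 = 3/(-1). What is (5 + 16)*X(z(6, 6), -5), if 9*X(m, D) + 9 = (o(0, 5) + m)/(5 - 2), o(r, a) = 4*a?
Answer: -133/9 ≈ -14.778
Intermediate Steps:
z(V, P) = -12 (z(V, P) = 4*(3/(-1)) = 4*(3*(-1)) = 4*(-3) = -12)
X(m, D) = -7/27 + m/27 (X(m, D) = -1 + ((4*5 + m)/(5 - 2))/9 = -1 + ((20 + m)/3)/9 = -1 + ((20 + m)*(⅓))/9 = -1 + (20/3 + m/3)/9 = -1 + (20/27 + m/27) = -7/27 + m/27)
(5 + 16)*X(z(6, 6), -5) = (5 + 16)*(-7/27 + (1/27)*(-12)) = 21*(-7/27 - 4/9) = 21*(-19/27) = -133/9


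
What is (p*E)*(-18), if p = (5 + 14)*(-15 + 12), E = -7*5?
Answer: -35910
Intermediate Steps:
E = -35
p = -57 (p = 19*(-3) = -57)
(p*E)*(-18) = -57*(-35)*(-18) = 1995*(-18) = -35910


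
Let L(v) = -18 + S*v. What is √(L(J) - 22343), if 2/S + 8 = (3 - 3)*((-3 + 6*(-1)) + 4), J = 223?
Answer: 27*I*√123/2 ≈ 149.72*I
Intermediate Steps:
S = -¼ (S = 2/(-8 + (3 - 3)*((-3 + 6*(-1)) + 4)) = 2/(-8 + 0*((-3 - 6) + 4)) = 2/(-8 + 0*(-9 + 4)) = 2/(-8 + 0*(-5)) = 2/(-8 + 0) = 2/(-8) = 2*(-⅛) = -¼ ≈ -0.25000)
L(v) = -18 - v/4
√(L(J) - 22343) = √((-18 - ¼*223) - 22343) = √((-18 - 223/4) - 22343) = √(-295/4 - 22343) = √(-89667/4) = 27*I*√123/2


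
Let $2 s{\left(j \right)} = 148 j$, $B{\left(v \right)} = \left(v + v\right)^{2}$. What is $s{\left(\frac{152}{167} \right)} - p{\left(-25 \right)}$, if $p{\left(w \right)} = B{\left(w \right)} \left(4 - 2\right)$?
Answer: $- \frac{823752}{167} \approx -4932.6$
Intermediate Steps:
$B{\left(v \right)} = 4 v^{2}$ ($B{\left(v \right)} = \left(2 v\right)^{2} = 4 v^{2}$)
$s{\left(j \right)} = 74 j$ ($s{\left(j \right)} = \frac{148 j}{2} = 74 j$)
$p{\left(w \right)} = 8 w^{2}$ ($p{\left(w \right)} = 4 w^{2} \left(4 - 2\right) = 4 w^{2} \cdot 2 = 8 w^{2}$)
$s{\left(\frac{152}{167} \right)} - p{\left(-25 \right)} = 74 \cdot \frac{152}{167} - 8 \left(-25\right)^{2} = 74 \cdot 152 \cdot \frac{1}{167} - 8 \cdot 625 = 74 \cdot \frac{152}{167} - 5000 = \frac{11248}{167} - 5000 = - \frac{823752}{167}$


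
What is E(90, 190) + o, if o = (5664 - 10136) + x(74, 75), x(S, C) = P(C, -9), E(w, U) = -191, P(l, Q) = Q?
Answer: -4672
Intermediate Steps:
x(S, C) = -9
o = -4481 (o = (5664 - 10136) - 9 = -4472 - 9 = -4481)
E(90, 190) + o = -191 - 4481 = -4672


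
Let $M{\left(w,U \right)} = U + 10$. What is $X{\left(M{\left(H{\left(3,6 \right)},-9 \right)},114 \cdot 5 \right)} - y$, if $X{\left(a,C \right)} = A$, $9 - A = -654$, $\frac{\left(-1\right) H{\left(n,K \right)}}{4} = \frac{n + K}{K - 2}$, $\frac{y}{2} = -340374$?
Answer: $681411$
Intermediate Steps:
$y = -680748$ ($y = 2 \left(-340374\right) = -680748$)
$H{\left(n,K \right)} = - \frac{4 \left(K + n\right)}{-2 + K}$ ($H{\left(n,K \right)} = - 4 \frac{n + K}{K - 2} = - 4 \frac{K + n}{-2 + K} = - \frac{4 \left(K + n\right)}{-2 + K}$)
$A = 663$ ($A = 9 - -654 = 9 + 654 = 663$)
$M{\left(w,U \right)} = 10 + U$
$X{\left(a,C \right)} = 663$
$X{\left(M{\left(H{\left(3,6 \right)},-9 \right)},114 \cdot 5 \right)} - y = 663 - -680748 = 663 + 680748 = 681411$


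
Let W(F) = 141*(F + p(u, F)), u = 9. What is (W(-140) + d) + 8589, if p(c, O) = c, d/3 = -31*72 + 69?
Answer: -16371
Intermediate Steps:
d = -6489 (d = 3*(-31*72 + 69) = 3*(-2232 + 69) = 3*(-2163) = -6489)
W(F) = 1269 + 141*F (W(F) = 141*(F + 9) = 141*(9 + F) = 1269 + 141*F)
(W(-140) + d) + 8589 = ((1269 + 141*(-140)) - 6489) + 8589 = ((1269 - 19740) - 6489) + 8589 = (-18471 - 6489) + 8589 = -24960 + 8589 = -16371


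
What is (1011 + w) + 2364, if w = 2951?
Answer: 6326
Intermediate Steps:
(1011 + w) + 2364 = (1011 + 2951) + 2364 = 3962 + 2364 = 6326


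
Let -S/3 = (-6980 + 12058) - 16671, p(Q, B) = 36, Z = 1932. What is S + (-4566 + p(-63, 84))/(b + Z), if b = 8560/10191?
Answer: 342507845679/9848786 ≈ 34777.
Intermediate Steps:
b = 8560/10191 (b = 8560*(1/10191) = 8560/10191 ≈ 0.83996)
S = 34779 (S = -3*((-6980 + 12058) - 16671) = -3*(5078 - 16671) = -3*(-11593) = 34779)
S + (-4566 + p(-63, 84))/(b + Z) = 34779 + (-4566 + 36)/(8560/10191 + 1932) = 34779 - 4530/19697572/10191 = 34779 - 4530*10191/19697572 = 34779 - 23082615/9848786 = 342507845679/9848786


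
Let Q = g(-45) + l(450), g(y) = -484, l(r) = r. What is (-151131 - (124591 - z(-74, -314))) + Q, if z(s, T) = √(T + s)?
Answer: -275756 + 2*I*√97 ≈ -2.7576e+5 + 19.698*I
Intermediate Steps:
Q = -34 (Q = -484 + 450 = -34)
(-151131 - (124591 - z(-74, -314))) + Q = (-151131 - (124591 - √(-314 - 74))) - 34 = (-151131 - (124591 - √(-388))) - 34 = (-151131 - (124591 - 2*I*√97)) - 34 = (-151131 + (-124591 + 2*I*√97)) - 34 = (-275722 + 2*I*√97) - 34 = -275756 + 2*I*√97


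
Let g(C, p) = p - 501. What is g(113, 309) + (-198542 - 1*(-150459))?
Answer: -48275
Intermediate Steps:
g(C, p) = -501 + p
g(113, 309) + (-198542 - 1*(-150459)) = (-501 + 309) + (-198542 - 1*(-150459)) = -192 + (-198542 + 150459) = -192 - 48083 = -48275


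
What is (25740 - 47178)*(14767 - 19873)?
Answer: 109462428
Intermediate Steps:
(25740 - 47178)*(14767 - 19873) = -21438*(-5106) = 109462428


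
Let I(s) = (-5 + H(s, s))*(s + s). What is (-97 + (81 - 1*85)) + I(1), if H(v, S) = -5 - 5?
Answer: -131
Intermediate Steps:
H(v, S) = -10
I(s) = -30*s (I(s) = (-5 - 10)*(s + s) = -30*s)
(-97 + (81 - 1*85)) + I(1) = (-97 + (81 - 1*85)) - 30*1 = (-97 + (81 - 85)) - 30 = (-97 - 4) - 30 = -101 - 30 = -131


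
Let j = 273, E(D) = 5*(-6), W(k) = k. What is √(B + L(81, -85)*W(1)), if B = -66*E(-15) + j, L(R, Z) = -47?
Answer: √2206 ≈ 46.968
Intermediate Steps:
E(D) = -30
B = 2253 (B = -66*(-30) + 273 = 1980 + 273 = 2253)
√(B + L(81, -85)*W(1)) = √(2253 - 47*1) = √(2253 - 47) = √2206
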